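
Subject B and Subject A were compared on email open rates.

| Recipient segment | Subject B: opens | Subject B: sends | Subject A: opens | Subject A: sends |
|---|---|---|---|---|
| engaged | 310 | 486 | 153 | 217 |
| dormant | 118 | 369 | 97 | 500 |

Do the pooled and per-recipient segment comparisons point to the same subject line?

Engaged: Subject B 310/486 = 63.8%, Subject A 153/217 = 70.5% → Subject A
Dormant: Subject B 118/369 = 32.0%, Subject A 97/500 = 19.4% → Subject B
Overall: Subject B 428/855 = 50.1%, Subject A 250/717 = 34.9% → Subject B
Neither sweeps: Subject B wins 1 of 2 groups, Subject A wins 1. Subject B wins overall but not every group — no Simpson reversal.

No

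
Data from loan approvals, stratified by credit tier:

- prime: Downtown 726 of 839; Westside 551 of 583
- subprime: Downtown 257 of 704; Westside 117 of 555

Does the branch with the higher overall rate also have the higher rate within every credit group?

Prime: Downtown 726/839 = 86.5%, Westside 551/583 = 94.5% → Westside
Subprime: Downtown 257/704 = 36.5%, Westside 117/555 = 21.1% → Downtown
Overall: Downtown 983/1543 = 63.7%, Westside 668/1138 = 58.7% → Downtown
Neither sweeps: Downtown wins 1 of 2 groups, Westside wins 1. Downtown wins overall but not every group — no Simpson reversal.

No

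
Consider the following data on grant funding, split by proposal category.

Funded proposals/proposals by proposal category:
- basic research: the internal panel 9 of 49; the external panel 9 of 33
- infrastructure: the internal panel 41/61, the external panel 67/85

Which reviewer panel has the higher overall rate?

Basic research: the internal panel 9/49 = 18.4%, the external panel 9/33 = 27.3% → the external panel
Infrastructure: the internal panel 41/61 = 67.2%, the external panel 67/85 = 78.8% → the external panel
Overall: the internal panel 50/110 = 45.5%, the external panel 76/118 = 64.4% → the external panel

the external panel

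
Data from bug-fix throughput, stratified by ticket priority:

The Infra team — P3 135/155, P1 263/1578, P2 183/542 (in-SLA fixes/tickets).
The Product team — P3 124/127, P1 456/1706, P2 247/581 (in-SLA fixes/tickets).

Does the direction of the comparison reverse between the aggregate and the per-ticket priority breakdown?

P3: the Infra team 135/155 = 87.1%, the Product team 124/127 = 97.6% → the Product team
P1: the Infra team 263/1578 = 16.7%, the Product team 456/1706 = 26.7% → the Product team
P2: the Infra team 183/542 = 33.8%, the Product team 247/581 = 42.5% → the Product team
Overall: the Infra team 581/2275 = 25.5%, the Product team 827/2414 = 34.3% → the Product team
The Product team wins overall and in every ticket group — no reversal.

No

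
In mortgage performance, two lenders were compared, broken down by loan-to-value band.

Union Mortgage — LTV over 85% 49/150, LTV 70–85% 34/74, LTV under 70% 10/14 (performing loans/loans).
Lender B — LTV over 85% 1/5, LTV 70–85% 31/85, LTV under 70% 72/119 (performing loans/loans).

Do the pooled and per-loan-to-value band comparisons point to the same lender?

No

LTV over 85%: Union Mortgage 49/150 = 32.7%, Lender B 1/5 = 20.0% → Union Mortgage
LTV 70–85%: Union Mortgage 34/74 = 45.9%, Lender B 31/85 = 36.5% → Union Mortgage
LTV under 70%: Union Mortgage 10/14 = 71.4%, Lender B 72/119 = 60.5% → Union Mortgage
Overall: Union Mortgage 93/238 = 39.1%, Lender B 104/209 = 49.8% → Lender B
Union Mortgage wins each loan-to-value group but Lender B wins overall — the comparison reverses. Union Mortgage's loans skew toward LTV over 85%, which has a lower base rate.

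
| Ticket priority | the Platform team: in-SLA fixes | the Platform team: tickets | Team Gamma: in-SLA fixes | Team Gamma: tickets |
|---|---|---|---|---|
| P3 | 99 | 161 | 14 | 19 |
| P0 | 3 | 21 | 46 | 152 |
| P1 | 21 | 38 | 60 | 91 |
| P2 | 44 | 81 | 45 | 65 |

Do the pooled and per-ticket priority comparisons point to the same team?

P3: the Platform team 99/161 = 61.5%, Team Gamma 14/19 = 73.7% → Team Gamma
P0: the Platform team 3/21 = 14.3%, Team Gamma 46/152 = 30.3% → Team Gamma
P1: the Platform team 21/38 = 55.3%, Team Gamma 60/91 = 65.9% → Team Gamma
P2: the Platform team 44/81 = 54.3%, Team Gamma 45/65 = 69.2% → Team Gamma
Overall: the Platform team 167/301 = 55.5%, Team Gamma 165/327 = 50.5% → the Platform team
Team Gamma wins each ticket group but the Platform team wins overall — the comparison reverses. Team Gamma's tickets skew toward P0, which has a lower base rate.

No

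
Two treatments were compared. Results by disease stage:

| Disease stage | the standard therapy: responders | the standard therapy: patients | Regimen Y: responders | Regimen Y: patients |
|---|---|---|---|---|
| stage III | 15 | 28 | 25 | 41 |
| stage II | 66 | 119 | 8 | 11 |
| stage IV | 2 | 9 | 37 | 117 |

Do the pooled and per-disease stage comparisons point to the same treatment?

Stage III: the standard therapy 15/28 = 53.6%, Regimen Y 25/41 = 61.0% → Regimen Y
Stage II: the standard therapy 66/119 = 55.5%, Regimen Y 8/11 = 72.7% → Regimen Y
Stage IV: the standard therapy 2/9 = 22.2%, Regimen Y 37/117 = 31.6% → Regimen Y
Overall: the standard therapy 83/156 = 53.2%, Regimen Y 70/169 = 41.4% → the standard therapy
Regimen Y wins each disease group but the standard therapy wins overall — the comparison reverses. Regimen Y's patients skew toward stage IV, which has a lower base rate.

No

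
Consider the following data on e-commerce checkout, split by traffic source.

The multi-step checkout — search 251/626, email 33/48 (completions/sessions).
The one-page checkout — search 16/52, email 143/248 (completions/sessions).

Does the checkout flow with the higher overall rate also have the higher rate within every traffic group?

Search: the multi-step checkout 251/626 = 40.1%, the one-page checkout 16/52 = 30.8% → the multi-step checkout
Email: the multi-step checkout 33/48 = 68.8%, the one-page checkout 143/248 = 57.7% → the multi-step checkout
Overall: the multi-step checkout 284/674 = 42.1%, the one-page checkout 159/300 = 53.0% → the one-page checkout
The multi-step checkout wins each traffic group but the one-page checkout wins overall — the comparison reverses. The multi-step checkout's sessions skew toward search, which has a lower base rate.

No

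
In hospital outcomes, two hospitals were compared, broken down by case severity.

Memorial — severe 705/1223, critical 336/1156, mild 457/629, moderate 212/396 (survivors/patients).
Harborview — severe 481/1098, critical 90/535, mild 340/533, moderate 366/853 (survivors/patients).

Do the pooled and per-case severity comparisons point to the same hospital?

Severe: Memorial 705/1223 = 57.6%, Harborview 481/1098 = 43.8% → Memorial
Critical: Memorial 336/1156 = 29.1%, Harborview 90/535 = 16.8% → Memorial
Mild: Memorial 457/629 = 72.7%, Harborview 340/533 = 63.8% → Memorial
Moderate: Memorial 212/396 = 53.5%, Harborview 366/853 = 42.9% → Memorial
Overall: Memorial 1710/3404 = 50.2%, Harborview 1277/3019 = 42.3% → Memorial
Memorial wins overall and in every case group — no reversal.

Yes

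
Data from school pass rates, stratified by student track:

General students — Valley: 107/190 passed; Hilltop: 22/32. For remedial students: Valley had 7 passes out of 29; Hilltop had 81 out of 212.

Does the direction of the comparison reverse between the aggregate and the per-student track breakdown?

Yes

General: Valley 107/190 = 56.3%, Hilltop 22/32 = 68.8% → Hilltop
Remedial: Valley 7/29 = 24.1%, Hilltop 81/212 = 38.2% → Hilltop
Overall: Valley 114/219 = 52.1%, Hilltop 103/244 = 42.2% → Valley
Hilltop wins each student group but Valley wins overall — the comparison reverses. Hilltop's students skew toward remedial, which has a lower base rate.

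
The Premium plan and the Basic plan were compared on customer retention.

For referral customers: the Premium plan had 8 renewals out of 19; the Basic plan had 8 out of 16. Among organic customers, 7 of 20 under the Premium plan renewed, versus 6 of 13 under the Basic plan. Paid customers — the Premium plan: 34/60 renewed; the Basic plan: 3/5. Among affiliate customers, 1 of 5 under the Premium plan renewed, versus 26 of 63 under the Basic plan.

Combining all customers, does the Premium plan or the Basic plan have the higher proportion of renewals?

Referral: the Premium plan 8/19 = 42.1%, the Basic plan 8/16 = 50.0% → the Basic plan
Organic: the Premium plan 7/20 = 35.0%, the Basic plan 6/13 = 46.2% → the Basic plan
Paid: the Premium plan 34/60 = 56.7%, the Basic plan 3/5 = 60.0% → the Basic plan
Affiliate: the Premium plan 1/5 = 20.0%, the Basic plan 26/63 = 41.3% → the Basic plan
Overall: the Premium plan 50/104 = 48.1%, the Basic plan 43/97 = 44.3% → the Premium plan
(The Basic plan wins every signup group but the Premium plan wins overall — the Basic plan's customers skew toward the low-rate affiliate group.)

the Premium plan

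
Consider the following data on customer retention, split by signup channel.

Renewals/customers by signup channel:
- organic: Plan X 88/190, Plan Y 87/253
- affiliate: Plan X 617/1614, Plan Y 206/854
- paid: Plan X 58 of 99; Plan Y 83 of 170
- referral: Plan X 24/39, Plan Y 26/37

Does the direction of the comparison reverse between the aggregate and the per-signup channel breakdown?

Organic: Plan X 88/190 = 46.3%, Plan Y 87/253 = 34.4% → Plan X
Affiliate: Plan X 617/1614 = 38.2%, Plan Y 206/854 = 24.1% → Plan X
Paid: Plan X 58/99 = 58.6%, Plan Y 83/170 = 48.8% → Plan X
Referral: Plan X 24/39 = 61.5%, Plan Y 26/37 = 70.3% → Plan Y
Overall: Plan X 787/1942 = 40.5%, Plan Y 402/1314 = 30.6% → Plan X
Neither sweeps: Plan X wins 3 of 4 groups, Plan Y wins 1. Plan X wins overall but not every group — no Simpson reversal.

No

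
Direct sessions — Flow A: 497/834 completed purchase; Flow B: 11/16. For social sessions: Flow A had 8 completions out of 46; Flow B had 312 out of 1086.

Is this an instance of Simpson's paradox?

Direct: Flow A 497/834 = 59.6%, Flow B 11/16 = 68.8% → Flow B
Social: Flow A 8/46 = 17.4%, Flow B 312/1086 = 28.7% → Flow B
Overall: Flow A 505/880 = 57.4%, Flow B 323/1102 = 29.3% → Flow A
Flow B wins each traffic group but Flow A wins overall — the comparison reverses. Flow B's sessions skew toward social, which has a lower base rate.

Yes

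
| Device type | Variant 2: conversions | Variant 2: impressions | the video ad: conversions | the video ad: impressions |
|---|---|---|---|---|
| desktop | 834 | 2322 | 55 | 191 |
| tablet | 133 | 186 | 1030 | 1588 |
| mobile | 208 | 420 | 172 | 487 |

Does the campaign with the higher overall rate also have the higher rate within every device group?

Desktop: Variant 2 834/2322 = 35.9%, the video ad 55/191 = 28.8% → Variant 2
Tablet: Variant 2 133/186 = 71.5%, the video ad 1030/1588 = 64.9% → Variant 2
Mobile: Variant 2 208/420 = 49.5%, the video ad 172/487 = 35.3% → Variant 2
Overall: Variant 2 1175/2928 = 40.1%, the video ad 1257/2266 = 55.5% → the video ad
Variant 2 wins each device group but the video ad wins overall — the comparison reverses. Variant 2's impressions skew toward desktop, which has a lower base rate.

No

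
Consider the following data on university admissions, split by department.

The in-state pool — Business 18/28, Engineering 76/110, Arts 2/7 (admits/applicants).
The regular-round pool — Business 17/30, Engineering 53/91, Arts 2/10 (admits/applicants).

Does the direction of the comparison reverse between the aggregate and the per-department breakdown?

No

Business: the in-state pool 18/28 = 64.3%, the regular-round pool 17/30 = 56.7% → the in-state pool
Engineering: the in-state pool 76/110 = 69.1%, the regular-round pool 53/91 = 58.2% → the in-state pool
Arts: the in-state pool 2/7 = 28.6%, the regular-round pool 2/10 = 20.0% → the in-state pool
Overall: the in-state pool 96/145 = 66.2%, the regular-round pool 72/131 = 55.0% → the in-state pool
The in-state pool wins overall and in every department group — no reversal.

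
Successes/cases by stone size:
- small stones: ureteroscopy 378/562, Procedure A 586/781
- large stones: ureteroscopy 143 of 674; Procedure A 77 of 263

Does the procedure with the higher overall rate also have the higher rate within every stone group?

Small stones: ureteroscopy 378/562 = 67.3%, Procedure A 586/781 = 75.0% → Procedure A
Large stones: ureteroscopy 143/674 = 21.2%, Procedure A 77/263 = 29.3% → Procedure A
Overall: ureteroscopy 521/1236 = 42.2%, Procedure A 663/1044 = 63.5% → Procedure A
Procedure A wins overall and in every stone group — no reversal.

Yes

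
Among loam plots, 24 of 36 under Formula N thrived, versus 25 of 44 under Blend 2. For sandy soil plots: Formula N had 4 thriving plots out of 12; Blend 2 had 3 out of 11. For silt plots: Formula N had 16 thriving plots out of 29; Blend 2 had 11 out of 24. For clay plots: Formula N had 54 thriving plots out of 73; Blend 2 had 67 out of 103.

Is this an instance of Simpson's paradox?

Loam: Formula N 24/36 = 66.7%, Blend 2 25/44 = 56.8% → Formula N
Sandy soil: Formula N 4/12 = 33.3%, Blend 2 3/11 = 27.3% → Formula N
Silt: Formula N 16/29 = 55.2%, Blend 2 11/24 = 45.8% → Formula N
Clay: Formula N 54/73 = 74.0%, Blend 2 67/103 = 65.0% → Formula N
Overall: Formula N 98/150 = 65.3%, Blend 2 106/182 = 58.2% → Formula N
Formula N wins overall and in every soil group — no reversal.

No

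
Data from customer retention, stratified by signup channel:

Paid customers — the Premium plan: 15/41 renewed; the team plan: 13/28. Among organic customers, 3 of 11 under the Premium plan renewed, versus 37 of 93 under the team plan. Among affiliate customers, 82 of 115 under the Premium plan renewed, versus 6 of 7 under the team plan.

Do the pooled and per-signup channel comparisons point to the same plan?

Paid: the Premium plan 15/41 = 36.6%, the team plan 13/28 = 46.4% → the team plan
Organic: the Premium plan 3/11 = 27.3%, the team plan 37/93 = 39.8% → the team plan
Affiliate: the Premium plan 82/115 = 71.3%, the team plan 6/7 = 85.7% → the team plan
Overall: the Premium plan 100/167 = 59.9%, the team plan 56/128 = 43.8% → the Premium plan
The team plan wins each signup group but the Premium plan wins overall — the comparison reverses. The team plan's customers skew toward organic, which has a lower base rate.

No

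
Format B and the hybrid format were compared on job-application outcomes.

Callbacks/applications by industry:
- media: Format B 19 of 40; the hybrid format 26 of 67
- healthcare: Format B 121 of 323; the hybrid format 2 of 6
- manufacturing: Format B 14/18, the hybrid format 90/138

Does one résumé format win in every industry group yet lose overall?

Yes

Media: Format B 19/40 = 47.5%, the hybrid format 26/67 = 38.8% → Format B
Healthcare: Format B 121/323 = 37.5%, the hybrid format 2/6 = 33.3% → Format B
Manufacturing: Format B 14/18 = 77.8%, the hybrid format 90/138 = 65.2% → Format B
Overall: Format B 154/381 = 40.4%, the hybrid format 118/211 = 55.9% → the hybrid format
Format B wins each industry group but the hybrid format wins overall — the comparison reverses. Format B's applications skew toward healthcare, which has a lower base rate.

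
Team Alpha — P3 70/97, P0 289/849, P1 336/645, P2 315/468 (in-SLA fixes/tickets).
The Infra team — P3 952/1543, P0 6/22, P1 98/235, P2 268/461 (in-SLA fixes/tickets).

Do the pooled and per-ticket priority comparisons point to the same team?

No

P3: Team Alpha 70/97 = 72.2%, the Infra team 952/1543 = 61.7% → Team Alpha
P0: Team Alpha 289/849 = 34.0%, the Infra team 6/22 = 27.3% → Team Alpha
P1: Team Alpha 336/645 = 52.1%, the Infra team 98/235 = 41.7% → Team Alpha
P2: Team Alpha 315/468 = 67.3%, the Infra team 268/461 = 58.1% → Team Alpha
Overall: Team Alpha 1010/2059 = 49.1%, the Infra team 1324/2261 = 58.6% → the Infra team
Team Alpha wins each ticket group but the Infra team wins overall — the comparison reverses. Team Alpha's tickets skew toward P0, which has a lower base rate.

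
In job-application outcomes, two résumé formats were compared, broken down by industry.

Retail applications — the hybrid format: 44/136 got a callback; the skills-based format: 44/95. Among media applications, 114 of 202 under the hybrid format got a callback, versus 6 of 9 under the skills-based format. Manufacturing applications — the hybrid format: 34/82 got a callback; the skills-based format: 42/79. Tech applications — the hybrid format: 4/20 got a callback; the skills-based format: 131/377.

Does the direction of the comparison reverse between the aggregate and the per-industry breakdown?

Yes

Retail: the hybrid format 44/136 = 32.4%, the skills-based format 44/95 = 46.3% → the skills-based format
Media: the hybrid format 114/202 = 56.4%, the skills-based format 6/9 = 66.7% → the skills-based format
Manufacturing: the hybrid format 34/82 = 41.5%, the skills-based format 42/79 = 53.2% → the skills-based format
Tech: the hybrid format 4/20 = 20.0%, the skills-based format 131/377 = 34.7% → the skills-based format
Overall: the hybrid format 196/440 = 44.5%, the skills-based format 223/560 = 39.8% → the hybrid format
The skills-based format wins each industry group but the hybrid format wins overall — the comparison reverses. The skills-based format's applications skew toward tech, which has a lower base rate.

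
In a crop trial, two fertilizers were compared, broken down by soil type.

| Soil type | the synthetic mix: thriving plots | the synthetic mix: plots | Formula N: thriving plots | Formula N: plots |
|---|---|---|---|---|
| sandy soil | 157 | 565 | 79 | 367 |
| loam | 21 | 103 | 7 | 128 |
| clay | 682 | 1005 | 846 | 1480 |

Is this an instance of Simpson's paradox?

No

Sandy soil: the synthetic mix 157/565 = 27.8%, Formula N 79/367 = 21.5% → the synthetic mix
Loam: the synthetic mix 21/103 = 20.4%, Formula N 7/128 = 5.5% → the synthetic mix
Clay: the synthetic mix 682/1005 = 67.9%, Formula N 846/1480 = 57.2% → the synthetic mix
Overall: the synthetic mix 860/1673 = 51.4%, Formula N 932/1975 = 47.2% → the synthetic mix
The synthetic mix wins overall and in every soil group — no reversal.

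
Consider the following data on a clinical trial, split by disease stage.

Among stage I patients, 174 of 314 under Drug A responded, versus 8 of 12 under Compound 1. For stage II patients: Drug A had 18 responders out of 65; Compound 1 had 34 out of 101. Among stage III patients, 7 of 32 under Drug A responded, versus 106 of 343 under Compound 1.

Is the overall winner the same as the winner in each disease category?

No

Stage I: Drug A 174/314 = 55.4%, Compound 1 8/12 = 66.7% → Compound 1
Stage II: Drug A 18/65 = 27.7%, Compound 1 34/101 = 33.7% → Compound 1
Stage III: Drug A 7/32 = 21.9%, Compound 1 106/343 = 30.9% → Compound 1
Overall: Drug A 199/411 = 48.4%, Compound 1 148/456 = 32.5% → Drug A
Compound 1 wins each disease group but Drug A wins overall — the comparison reverses. Compound 1's patients skew toward stage III, which has a lower base rate.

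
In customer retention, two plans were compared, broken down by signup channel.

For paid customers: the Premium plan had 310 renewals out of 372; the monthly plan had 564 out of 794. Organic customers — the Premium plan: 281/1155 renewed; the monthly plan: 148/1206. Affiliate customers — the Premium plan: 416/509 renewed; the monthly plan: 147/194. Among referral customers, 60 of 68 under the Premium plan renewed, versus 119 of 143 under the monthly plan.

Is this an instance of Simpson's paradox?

Paid: the Premium plan 310/372 = 83.3%, the monthly plan 564/794 = 71.0% → the Premium plan
Organic: the Premium plan 281/1155 = 24.3%, the monthly plan 148/1206 = 12.3% → the Premium plan
Affiliate: the Premium plan 416/509 = 81.7%, the monthly plan 147/194 = 75.8% → the Premium plan
Referral: the Premium plan 60/68 = 88.2%, the monthly plan 119/143 = 83.2% → the Premium plan
Overall: the Premium plan 1067/2104 = 50.7%, the monthly plan 978/2337 = 41.8% → the Premium plan
The Premium plan wins overall and in every signup group — no reversal.

No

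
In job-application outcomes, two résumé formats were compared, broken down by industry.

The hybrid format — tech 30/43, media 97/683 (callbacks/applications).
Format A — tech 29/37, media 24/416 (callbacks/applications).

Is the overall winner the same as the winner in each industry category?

No

Tech: the hybrid format 30/43 = 69.8%, Format A 29/37 = 78.4% → Format A
Media: the hybrid format 97/683 = 14.2%, Format A 24/416 = 5.8% → the hybrid format
Overall: the hybrid format 127/726 = 17.5%, Format A 53/453 = 11.7% → the hybrid format
Neither sweeps: the hybrid format wins 1 of 2 groups, Format A wins 1. The hybrid format wins overall but not every group — no Simpson reversal.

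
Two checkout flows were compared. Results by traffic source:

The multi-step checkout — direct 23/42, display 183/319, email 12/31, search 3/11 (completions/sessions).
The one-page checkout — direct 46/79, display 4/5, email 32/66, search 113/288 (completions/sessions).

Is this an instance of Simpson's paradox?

Direct: the multi-step checkout 23/42 = 54.8%, the one-page checkout 46/79 = 58.2% → the one-page checkout
Display: the multi-step checkout 183/319 = 57.4%, the one-page checkout 4/5 = 80.0% → the one-page checkout
Email: the multi-step checkout 12/31 = 38.7%, the one-page checkout 32/66 = 48.5% → the one-page checkout
Search: the multi-step checkout 3/11 = 27.3%, the one-page checkout 113/288 = 39.2% → the one-page checkout
Overall: the multi-step checkout 221/403 = 54.8%, the one-page checkout 195/438 = 44.5% → the multi-step checkout
The one-page checkout wins each traffic group but the multi-step checkout wins overall — the comparison reverses. The one-page checkout's sessions skew toward search, which has a lower base rate.

Yes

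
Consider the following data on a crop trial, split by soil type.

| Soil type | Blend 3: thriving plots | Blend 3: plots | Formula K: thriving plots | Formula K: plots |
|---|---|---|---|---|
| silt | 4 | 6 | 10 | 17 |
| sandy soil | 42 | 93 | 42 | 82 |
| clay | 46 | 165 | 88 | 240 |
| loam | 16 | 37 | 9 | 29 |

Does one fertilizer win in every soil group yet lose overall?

No

Silt: Blend 3 4/6 = 66.7%, Formula K 10/17 = 58.8% → Blend 3
Sandy soil: Blend 3 42/93 = 45.2%, Formula K 42/82 = 51.2% → Formula K
Clay: Blend 3 46/165 = 27.9%, Formula K 88/240 = 36.7% → Formula K
Loam: Blend 3 16/37 = 43.2%, Formula K 9/29 = 31.0% → Blend 3
Overall: Blend 3 108/301 = 35.9%, Formula K 149/368 = 40.5% → Formula K
Neither sweeps: Blend 3 wins 2 of 4 groups, Formula K wins 2. Formula K wins overall but not every group — no Simpson reversal.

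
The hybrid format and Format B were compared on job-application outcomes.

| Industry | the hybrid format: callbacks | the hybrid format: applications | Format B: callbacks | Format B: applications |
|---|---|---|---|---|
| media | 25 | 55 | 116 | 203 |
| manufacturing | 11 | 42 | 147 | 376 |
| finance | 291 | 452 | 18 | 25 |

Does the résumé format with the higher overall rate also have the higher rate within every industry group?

No

Media: the hybrid format 25/55 = 45.5%, Format B 116/203 = 57.1% → Format B
Manufacturing: the hybrid format 11/42 = 26.2%, Format B 147/376 = 39.1% → Format B
Finance: the hybrid format 291/452 = 64.4%, Format B 18/25 = 72.0% → Format B
Overall: the hybrid format 327/549 = 59.6%, Format B 281/604 = 46.5% → the hybrid format
Format B wins each industry group but the hybrid format wins overall — the comparison reverses. Format B's applications skew toward manufacturing, which has a lower base rate.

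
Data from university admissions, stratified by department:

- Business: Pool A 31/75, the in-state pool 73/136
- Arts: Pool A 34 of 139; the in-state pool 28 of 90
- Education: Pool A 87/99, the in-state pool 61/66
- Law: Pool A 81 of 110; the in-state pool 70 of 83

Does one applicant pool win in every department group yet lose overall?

No

Business: Pool A 31/75 = 41.3%, the in-state pool 73/136 = 53.7% → the in-state pool
Arts: Pool A 34/139 = 24.5%, the in-state pool 28/90 = 31.1% → the in-state pool
Education: Pool A 87/99 = 87.9%, the in-state pool 61/66 = 92.4% → the in-state pool
Law: Pool A 81/110 = 73.6%, the in-state pool 70/83 = 84.3% → the in-state pool
Overall: Pool A 233/423 = 55.1%, the in-state pool 232/375 = 61.9% → the in-state pool
The in-state pool wins overall and in every department group — no reversal.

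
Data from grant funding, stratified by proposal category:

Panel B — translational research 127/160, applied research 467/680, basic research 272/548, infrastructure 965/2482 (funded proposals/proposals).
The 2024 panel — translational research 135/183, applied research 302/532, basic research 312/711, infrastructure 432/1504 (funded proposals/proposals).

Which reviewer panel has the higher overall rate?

Translational research: Panel B 127/160 = 79.4%, the 2024 panel 135/183 = 73.8% → Panel B
Applied research: Panel B 467/680 = 68.7%, the 2024 panel 302/532 = 56.8% → Panel B
Basic research: Panel B 272/548 = 49.6%, the 2024 panel 312/711 = 43.9% → Panel B
Infrastructure: Panel B 965/2482 = 38.9%, the 2024 panel 432/1504 = 28.7% → Panel B
Overall: Panel B 1831/3870 = 47.3%, the 2024 panel 1181/2930 = 40.3% → Panel B

Panel B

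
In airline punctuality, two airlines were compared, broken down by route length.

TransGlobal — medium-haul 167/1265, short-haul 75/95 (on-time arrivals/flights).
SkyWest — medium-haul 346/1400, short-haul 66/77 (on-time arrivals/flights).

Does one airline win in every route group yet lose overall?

Medium-haul: TransGlobal 167/1265 = 13.2%, SkyWest 346/1400 = 24.7% → SkyWest
Short-haul: TransGlobal 75/95 = 78.9%, SkyWest 66/77 = 85.7% → SkyWest
Overall: TransGlobal 242/1360 = 17.8%, SkyWest 412/1477 = 27.9% → SkyWest
SkyWest wins overall and in every route group — no reversal.

No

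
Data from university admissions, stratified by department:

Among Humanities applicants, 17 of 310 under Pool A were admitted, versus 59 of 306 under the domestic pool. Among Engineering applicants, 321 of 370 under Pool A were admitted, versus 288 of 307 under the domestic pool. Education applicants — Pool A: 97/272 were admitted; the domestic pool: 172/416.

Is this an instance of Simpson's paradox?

No

Humanities: Pool A 17/310 = 5.5%, the domestic pool 59/306 = 19.3% → the domestic pool
Engineering: Pool A 321/370 = 86.8%, the domestic pool 288/307 = 93.8% → the domestic pool
Education: Pool A 97/272 = 35.7%, the domestic pool 172/416 = 41.3% → the domestic pool
Overall: Pool A 435/952 = 45.7%, the domestic pool 519/1029 = 50.4% → the domestic pool
The domestic pool wins overall and in every department group — no reversal.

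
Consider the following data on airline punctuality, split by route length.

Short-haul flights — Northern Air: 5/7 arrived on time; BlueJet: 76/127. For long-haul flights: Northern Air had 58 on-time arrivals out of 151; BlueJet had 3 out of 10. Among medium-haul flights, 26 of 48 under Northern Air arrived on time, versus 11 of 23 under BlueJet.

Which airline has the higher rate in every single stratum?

Short-haul: Northern Air 5/7 = 71.4%, BlueJet 76/127 = 59.8% → Northern Air
Long-haul: Northern Air 58/151 = 38.4%, BlueJet 3/10 = 30.0% → Northern Air
Medium-haul: Northern Air 26/48 = 54.2%, BlueJet 11/23 = 47.8% → Northern Air
Northern Air has the higher rate in all 3 groups.

Northern Air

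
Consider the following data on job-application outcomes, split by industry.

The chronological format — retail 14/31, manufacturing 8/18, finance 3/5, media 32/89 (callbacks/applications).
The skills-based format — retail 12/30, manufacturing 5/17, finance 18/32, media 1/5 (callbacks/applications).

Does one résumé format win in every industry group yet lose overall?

Yes

Retail: the chronological format 14/31 = 45.2%, the skills-based format 12/30 = 40.0% → the chronological format
Manufacturing: the chronological format 8/18 = 44.4%, the skills-based format 5/17 = 29.4% → the chronological format
Finance: the chronological format 3/5 = 60.0%, the skills-based format 18/32 = 56.2% → the chronological format
Media: the chronological format 32/89 = 36.0%, the skills-based format 1/5 = 20.0% → the chronological format
Overall: the chronological format 57/143 = 39.9%, the skills-based format 36/84 = 42.9% → the skills-based format
The chronological format wins each industry group but the skills-based format wins overall — the comparison reverses. The chronological format's applications skew toward media, which has a lower base rate.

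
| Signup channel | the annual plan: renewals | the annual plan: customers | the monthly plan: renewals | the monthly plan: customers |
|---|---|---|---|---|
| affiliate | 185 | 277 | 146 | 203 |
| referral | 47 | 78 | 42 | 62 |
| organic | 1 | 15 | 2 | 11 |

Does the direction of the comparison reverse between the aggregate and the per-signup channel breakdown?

No

Affiliate: the annual plan 185/277 = 66.8%, the monthly plan 146/203 = 71.9% → the monthly plan
Referral: the annual plan 47/78 = 60.3%, the monthly plan 42/62 = 67.7% → the monthly plan
Organic: the annual plan 1/15 = 6.7%, the monthly plan 2/11 = 18.2% → the monthly plan
Overall: the annual plan 233/370 = 63.0%, the monthly plan 190/276 = 68.8% → the monthly plan
The monthly plan wins overall and in every signup group — no reversal.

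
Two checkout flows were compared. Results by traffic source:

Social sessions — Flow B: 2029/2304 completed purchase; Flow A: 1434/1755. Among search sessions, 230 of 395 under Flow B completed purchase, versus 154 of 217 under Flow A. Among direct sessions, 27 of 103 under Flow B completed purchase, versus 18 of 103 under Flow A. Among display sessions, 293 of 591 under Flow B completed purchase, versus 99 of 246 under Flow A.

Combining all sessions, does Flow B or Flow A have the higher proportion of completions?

Flow B

Social: Flow B 2029/2304 = 88.1%, Flow A 1434/1755 = 81.7% → Flow B
Search: Flow B 230/395 = 58.2%, Flow A 154/217 = 71.0% → Flow A
Direct: Flow B 27/103 = 26.2%, Flow A 18/103 = 17.5% → Flow B
Display: Flow B 293/591 = 49.6%, Flow A 99/246 = 40.2% → Flow B
Overall: Flow B 2579/3393 = 76.0%, Flow A 1705/2321 = 73.5% → Flow B
(Neither sweeps every traffic group, but Flow B has the higher pooled rate.)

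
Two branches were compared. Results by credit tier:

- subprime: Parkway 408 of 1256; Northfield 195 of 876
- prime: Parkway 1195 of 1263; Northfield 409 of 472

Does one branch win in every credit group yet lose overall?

Subprime: Parkway 408/1256 = 32.5%, Northfield 195/876 = 22.3% → Parkway
Prime: Parkway 1195/1263 = 94.6%, Northfield 409/472 = 86.7% → Parkway
Overall: Parkway 1603/2519 = 63.6%, Northfield 604/1348 = 44.8% → Parkway
Parkway wins overall and in every credit group — no reversal.

No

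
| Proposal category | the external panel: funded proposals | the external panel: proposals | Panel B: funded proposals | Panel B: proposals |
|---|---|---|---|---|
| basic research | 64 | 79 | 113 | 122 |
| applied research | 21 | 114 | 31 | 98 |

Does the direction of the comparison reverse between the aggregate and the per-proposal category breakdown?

No

Basic research: the external panel 64/79 = 81.0%, Panel B 113/122 = 92.6% → Panel B
Applied research: the external panel 21/114 = 18.4%, Panel B 31/98 = 31.6% → Panel B
Overall: the external panel 85/193 = 44.0%, Panel B 144/220 = 65.5% → Panel B
Panel B wins overall and in every proposal group — no reversal.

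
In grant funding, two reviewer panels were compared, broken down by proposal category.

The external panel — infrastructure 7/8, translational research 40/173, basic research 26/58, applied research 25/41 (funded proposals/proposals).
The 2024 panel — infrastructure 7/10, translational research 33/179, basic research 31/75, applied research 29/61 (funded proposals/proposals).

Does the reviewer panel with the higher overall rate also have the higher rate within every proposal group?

Yes

Infrastructure: the external panel 7/8 = 87.5%, the 2024 panel 7/10 = 70.0% → the external panel
Translational research: the external panel 40/173 = 23.1%, the 2024 panel 33/179 = 18.4% → the external panel
Basic research: the external panel 26/58 = 44.8%, the 2024 panel 31/75 = 41.3% → the external panel
Applied research: the external panel 25/41 = 61.0%, the 2024 panel 29/61 = 47.5% → the external panel
Overall: the external panel 98/280 = 35.0%, the 2024 panel 100/325 = 30.8% → the external panel
The external panel wins overall and in every proposal group — no reversal.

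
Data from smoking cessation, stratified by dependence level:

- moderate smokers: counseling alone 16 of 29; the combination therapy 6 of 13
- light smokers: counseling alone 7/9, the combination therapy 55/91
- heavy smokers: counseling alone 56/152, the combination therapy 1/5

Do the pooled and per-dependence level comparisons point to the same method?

No

Moderate smokers: counseling alone 16/29 = 55.2%, the combination therapy 6/13 = 46.2% → counseling alone
Light smokers: counseling alone 7/9 = 77.8%, the combination therapy 55/91 = 60.4% → counseling alone
Heavy smokers: counseling alone 56/152 = 36.8%, the combination therapy 1/5 = 20.0% → counseling alone
Overall: counseling alone 79/190 = 41.6%, the combination therapy 62/109 = 56.9% → the combination therapy
Counseling alone wins each dependence group but the combination therapy wins overall — the comparison reverses. Counseling alone's participants skew toward heavy smokers, which has a lower base rate.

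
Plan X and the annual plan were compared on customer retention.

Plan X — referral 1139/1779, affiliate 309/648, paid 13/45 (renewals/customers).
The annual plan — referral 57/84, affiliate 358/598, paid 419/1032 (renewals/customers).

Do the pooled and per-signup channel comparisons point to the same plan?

No

Referral: Plan X 1139/1779 = 64.0%, the annual plan 57/84 = 67.9% → the annual plan
Affiliate: Plan X 309/648 = 47.7%, the annual plan 358/598 = 59.9% → the annual plan
Paid: Plan X 13/45 = 28.9%, the annual plan 419/1032 = 40.6% → the annual plan
Overall: Plan X 1461/2472 = 59.1%, the annual plan 834/1714 = 48.7% → Plan X
The annual plan wins each signup group but Plan X wins overall — the comparison reverses. The annual plan's customers skew toward paid, which has a lower base rate.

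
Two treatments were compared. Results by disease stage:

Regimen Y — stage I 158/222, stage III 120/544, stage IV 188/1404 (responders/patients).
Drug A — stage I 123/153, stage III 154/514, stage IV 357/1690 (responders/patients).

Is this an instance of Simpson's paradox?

Stage I: Regimen Y 158/222 = 71.2%, Drug A 123/153 = 80.4% → Drug A
Stage III: Regimen Y 120/544 = 22.1%, Drug A 154/514 = 30.0% → Drug A
Stage IV: Regimen Y 188/1404 = 13.4%, Drug A 357/1690 = 21.1% → Drug A
Overall: Regimen Y 466/2170 = 21.5%, Drug A 634/2357 = 26.9% → Drug A
Drug A wins overall and in every disease group — no reversal.

No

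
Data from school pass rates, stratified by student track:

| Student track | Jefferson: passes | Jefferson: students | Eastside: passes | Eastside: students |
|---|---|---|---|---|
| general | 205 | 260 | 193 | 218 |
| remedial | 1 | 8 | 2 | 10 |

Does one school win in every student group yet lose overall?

General: Jefferson 205/260 = 78.8%, Eastside 193/218 = 88.5% → Eastside
Remedial: Jefferson 1/8 = 12.5%, Eastside 2/10 = 20.0% → Eastside
Overall: Jefferson 206/268 = 76.9%, Eastside 195/228 = 85.5% → Eastside
Eastside wins overall and in every student group — no reversal.

No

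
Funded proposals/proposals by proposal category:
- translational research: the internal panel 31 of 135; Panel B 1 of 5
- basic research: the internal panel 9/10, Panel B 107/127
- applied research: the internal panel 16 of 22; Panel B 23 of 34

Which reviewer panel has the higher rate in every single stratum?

Translational research: the internal panel 31/135 = 23.0%, Panel B 1/5 = 20.0% → the internal panel
Basic research: the internal panel 9/10 = 90.0%, Panel B 107/127 = 84.3% → the internal panel
Applied research: the internal panel 16/22 = 72.7%, Panel B 23/34 = 67.6% → the internal panel
The internal panel has the higher rate in all 3 groups.

the internal panel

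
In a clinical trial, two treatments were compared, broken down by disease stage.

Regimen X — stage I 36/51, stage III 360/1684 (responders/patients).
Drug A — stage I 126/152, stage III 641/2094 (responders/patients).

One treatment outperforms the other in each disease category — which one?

Stage I: Regimen X 36/51 = 70.6%, Drug A 126/152 = 82.9% → Drug A
Stage III: Regimen X 360/1684 = 21.4%, Drug A 641/2094 = 30.6% → Drug A
Drug A has the higher rate in both groups.

Drug A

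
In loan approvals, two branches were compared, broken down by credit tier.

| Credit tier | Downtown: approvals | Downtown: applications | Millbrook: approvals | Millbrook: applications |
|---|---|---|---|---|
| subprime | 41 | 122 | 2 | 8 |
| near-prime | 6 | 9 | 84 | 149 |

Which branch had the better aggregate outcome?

Subprime: Downtown 41/122 = 33.6%, Millbrook 2/8 = 25.0% → Downtown
Near-prime: Downtown 6/9 = 66.7%, Millbrook 84/149 = 56.4% → Downtown
Overall: Downtown 47/131 = 35.9%, Millbrook 86/157 = 54.8% → Millbrook
(Downtown wins every credit group but Millbrook wins overall — Downtown's applications skew toward the low-rate subprime group.)

Millbrook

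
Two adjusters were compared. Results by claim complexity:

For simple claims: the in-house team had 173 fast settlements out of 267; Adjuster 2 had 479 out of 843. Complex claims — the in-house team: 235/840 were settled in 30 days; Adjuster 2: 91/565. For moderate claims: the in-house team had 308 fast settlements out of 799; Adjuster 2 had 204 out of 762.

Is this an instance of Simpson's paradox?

Simple: the in-house team 173/267 = 64.8%, Adjuster 2 479/843 = 56.8% → the in-house team
Complex: the in-house team 235/840 = 28.0%, Adjuster 2 91/565 = 16.1% → the in-house team
Moderate: the in-house team 308/799 = 38.5%, Adjuster 2 204/762 = 26.8% → the in-house team
Overall: the in-house team 716/1906 = 37.6%, Adjuster 2 774/2170 = 35.7% → the in-house team
The in-house team wins overall and in every claim group — no reversal.

No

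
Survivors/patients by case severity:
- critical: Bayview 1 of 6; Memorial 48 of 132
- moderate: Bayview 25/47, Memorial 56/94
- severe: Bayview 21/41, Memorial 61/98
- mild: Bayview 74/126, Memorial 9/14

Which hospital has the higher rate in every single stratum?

Memorial

Critical: Bayview 1/6 = 16.7%, Memorial 48/132 = 36.4% → Memorial
Moderate: Bayview 25/47 = 53.2%, Memorial 56/94 = 59.6% → Memorial
Severe: Bayview 21/41 = 51.2%, Memorial 61/98 = 62.2% → Memorial
Mild: Bayview 74/126 = 58.7%, Memorial 9/14 = 64.3% → Memorial
Memorial has the higher rate in all 4 groups.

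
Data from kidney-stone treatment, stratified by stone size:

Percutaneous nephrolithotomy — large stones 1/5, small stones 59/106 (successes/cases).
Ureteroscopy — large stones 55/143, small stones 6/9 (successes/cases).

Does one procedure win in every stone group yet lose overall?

Yes

Large stones: percutaneous nephrolithotomy 1/5 = 20.0%, ureteroscopy 55/143 = 38.5% → ureteroscopy
Small stones: percutaneous nephrolithotomy 59/106 = 55.7%, ureteroscopy 6/9 = 66.7% → ureteroscopy
Overall: percutaneous nephrolithotomy 60/111 = 54.1%, ureteroscopy 61/152 = 40.1% → percutaneous nephrolithotomy
Ureteroscopy wins each stone group but percutaneous nephrolithotomy wins overall — the comparison reverses. Ureteroscopy's cases skew toward large stones, which has a lower base rate.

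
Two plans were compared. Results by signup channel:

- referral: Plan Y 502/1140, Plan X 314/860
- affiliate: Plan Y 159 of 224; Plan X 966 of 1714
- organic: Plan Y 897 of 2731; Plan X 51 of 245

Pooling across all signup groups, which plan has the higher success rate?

Referral: Plan Y 502/1140 = 44.0%, Plan X 314/860 = 36.5% → Plan Y
Affiliate: Plan Y 159/224 = 71.0%, Plan X 966/1714 = 56.4% → Plan Y
Organic: Plan Y 897/2731 = 32.8%, Plan X 51/245 = 20.8% → Plan Y
Overall: Plan Y 1558/4095 = 38.0%, Plan X 1331/2819 = 47.2% → Plan X
(Plan Y wins every signup group but Plan X wins overall — Plan Y's customers skew toward the low-rate organic group.)

Plan X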